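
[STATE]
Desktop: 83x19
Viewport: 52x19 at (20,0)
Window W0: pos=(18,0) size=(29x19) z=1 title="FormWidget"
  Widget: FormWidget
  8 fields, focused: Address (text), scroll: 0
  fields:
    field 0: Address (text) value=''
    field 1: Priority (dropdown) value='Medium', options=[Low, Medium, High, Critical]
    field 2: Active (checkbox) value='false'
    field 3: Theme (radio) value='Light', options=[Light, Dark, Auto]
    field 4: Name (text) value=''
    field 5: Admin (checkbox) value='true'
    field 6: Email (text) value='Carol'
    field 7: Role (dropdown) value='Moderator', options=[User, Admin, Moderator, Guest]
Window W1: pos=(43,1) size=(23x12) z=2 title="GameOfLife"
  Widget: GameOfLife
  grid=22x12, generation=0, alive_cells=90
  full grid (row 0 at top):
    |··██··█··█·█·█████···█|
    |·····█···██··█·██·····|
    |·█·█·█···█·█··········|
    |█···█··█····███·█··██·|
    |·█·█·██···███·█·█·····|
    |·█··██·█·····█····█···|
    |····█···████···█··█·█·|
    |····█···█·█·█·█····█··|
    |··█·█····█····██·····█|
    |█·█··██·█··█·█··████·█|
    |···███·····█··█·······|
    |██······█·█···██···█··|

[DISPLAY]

━━━━━━━━━━━━━━━━━━━━━━━━━━┓                         
FormWidget             ┏━━━━━━━━━━━━━━━━━━━━━┓      
───────────────────────┃ GameOfLife          ┃      
 Address:    [         ┠─────────────────────┨      
 Priority:   [Medium   ┃Gen: 0               ┃      
 Active:     [ ]       ┃·█·█·█···█·█·········┃      
 Theme:      (●) Light ┃█···█··█····███·█··██┃      
 Name:       [         ┃·█·█·██···███·█·█····┃      
 Admin:      [x]       ┃·█··██·█·····█····█··┃      
 Email:      [Carol    ┃····█···████···█··█·█┃      
 Role:       [Moderator┃····█···█·█·█·█····█·┃      
                       ┃··█·█····█····██·····┃      
                       ┗━━━━━━━━━━━━━━━━━━━━━┛      
                          ┃                         
                          ┃                         
                          ┃                         
                          ┃                         
                          ┃                         
━━━━━━━━━━━━━━━━━━━━━━━━━━┛                         


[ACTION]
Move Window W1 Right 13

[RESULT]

━━━━━━━━━━━━━━━━━━━━━━━━━━┓                         
FormWidget                ┃         ┏━━━━━━━━━━━━━━━
──────────────────────────┨         ┃ GameOfLife    
 Address:    [           ]┃         ┠───────────────
 Priority:   [Medium    ▼]┃         ┃Gen: 0         
 Active:     [ ]          ┃         ┃·█·█·█···█·█···
 Theme:      (●) Light  ( ┃         ┃█···█··█····███
 Name:       [           ]┃         ┃·█·█·██···███·█
 Admin:      [x]          ┃         ┃·█··██·█·····█·
 Email:      [Carol      ]┃         ┃····█···████···
 Role:       [Moderator ▼]┃         ┃····█···█·█·█·█
                          ┃         ┃··█·█····█····█
                          ┃         ┗━━━━━━━━━━━━━━━
                          ┃                         
                          ┃                         
                          ┃                         
                          ┃                         
                          ┃                         
━━━━━━━━━━━━━━━━━━━━━━━━━━┛                         


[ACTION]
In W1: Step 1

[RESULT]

━━━━━━━━━━━━━━━━━━━━━━━━━━┓                         
FormWidget                ┃         ┏━━━━━━━━━━━━━━━
──────────────────────────┨         ┃ GameOfLife    
 Address:    [           ]┃         ┠───────────────
 Priority:   [Medium    ▼]┃         ┃Gen: 1         
 Active:     [ ]          ┃         ┃·····██·██·█···
 Theme:      (●) Light  ( ┃         ┃██·█··········█
 Name:       [           ]┃         ┃████···█···█··█
 Admin:      [x]          ┃         ┃··██···██····██
 Email:      [Carol      ]┃         ┃···██··██·█████
 Role:       [Moderator ▼]┃         ┃····██··█····██
                          ┃         ┃·█··█··██████·█
                          ┃         ┗━━━━━━━━━━━━━━━
                          ┃                         
                          ┃                         
                          ┃                         
                          ┃                         
                          ┃                         
━━━━━━━━━━━━━━━━━━━━━━━━━━┛                         


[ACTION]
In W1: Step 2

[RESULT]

━━━━━━━━━━━━━━━━━━━━━━━━━━┓                         
FormWidget                ┃         ┏━━━━━━━━━━━━━━━
──────────────────────────┨         ┃ GameOfLife    
 Address:    [           ]┃         ┠───────────────
 Priority:   [Medium    ▼]┃         ┃Gen: 3         
 Active:     [ ]          ┃         ┃········█████··
 Theme:      (●) Light  ( ┃         ┃·█·██··········
 Name:       [           ]┃         ┃···██·····█····
 Admin:      [x]          ┃         ┃······█·███····
 Email:      [Carol      ]┃         ┃·······█··█····
 Role:       [Moderator ▼]┃         ┃·█·············
                          ┃         ┃·████·██·······
                          ┃         ┗━━━━━━━━━━━━━━━
                          ┃                         
                          ┃                         
                          ┃                         
                          ┃                         
                          ┃                         
━━━━━━━━━━━━━━━━━━━━━━━━━━┛                         


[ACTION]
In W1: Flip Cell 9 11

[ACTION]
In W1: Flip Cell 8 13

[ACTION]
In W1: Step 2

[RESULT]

━━━━━━━━━━━━━━━━━━━━━━━━━━┓                         
FormWidget                ┃         ┏━━━━━━━━━━━━━━━
──────────────────────────┨         ┃ GameOfLife    
 Address:    [           ]┃         ┠───────────────
 Priority:   [Medium    ▼]┃         ┃Gen: 5         
 Active:     [ ]          ┃         ┃··█··█···████··
 Theme:      (●) Light  ( ┃         ┃·········█·····
 Name:       [           ]┃         ┃··█··█···███···
 Admin:      [x]          ┃         ┃···██·███·██···
 Email:      [Carol      ]┃         ┃··········██···
 Role:       [Moderator ▼]┃         ┃·█·█·████······
                          ┃         ┃·█···██████····
                          ┃         ┗━━━━━━━━━━━━━━━
                          ┃                         
                          ┃                         
                          ┃                         
                          ┃                         
                          ┃                         
━━━━━━━━━━━━━━━━━━━━━━━━━━┛                         


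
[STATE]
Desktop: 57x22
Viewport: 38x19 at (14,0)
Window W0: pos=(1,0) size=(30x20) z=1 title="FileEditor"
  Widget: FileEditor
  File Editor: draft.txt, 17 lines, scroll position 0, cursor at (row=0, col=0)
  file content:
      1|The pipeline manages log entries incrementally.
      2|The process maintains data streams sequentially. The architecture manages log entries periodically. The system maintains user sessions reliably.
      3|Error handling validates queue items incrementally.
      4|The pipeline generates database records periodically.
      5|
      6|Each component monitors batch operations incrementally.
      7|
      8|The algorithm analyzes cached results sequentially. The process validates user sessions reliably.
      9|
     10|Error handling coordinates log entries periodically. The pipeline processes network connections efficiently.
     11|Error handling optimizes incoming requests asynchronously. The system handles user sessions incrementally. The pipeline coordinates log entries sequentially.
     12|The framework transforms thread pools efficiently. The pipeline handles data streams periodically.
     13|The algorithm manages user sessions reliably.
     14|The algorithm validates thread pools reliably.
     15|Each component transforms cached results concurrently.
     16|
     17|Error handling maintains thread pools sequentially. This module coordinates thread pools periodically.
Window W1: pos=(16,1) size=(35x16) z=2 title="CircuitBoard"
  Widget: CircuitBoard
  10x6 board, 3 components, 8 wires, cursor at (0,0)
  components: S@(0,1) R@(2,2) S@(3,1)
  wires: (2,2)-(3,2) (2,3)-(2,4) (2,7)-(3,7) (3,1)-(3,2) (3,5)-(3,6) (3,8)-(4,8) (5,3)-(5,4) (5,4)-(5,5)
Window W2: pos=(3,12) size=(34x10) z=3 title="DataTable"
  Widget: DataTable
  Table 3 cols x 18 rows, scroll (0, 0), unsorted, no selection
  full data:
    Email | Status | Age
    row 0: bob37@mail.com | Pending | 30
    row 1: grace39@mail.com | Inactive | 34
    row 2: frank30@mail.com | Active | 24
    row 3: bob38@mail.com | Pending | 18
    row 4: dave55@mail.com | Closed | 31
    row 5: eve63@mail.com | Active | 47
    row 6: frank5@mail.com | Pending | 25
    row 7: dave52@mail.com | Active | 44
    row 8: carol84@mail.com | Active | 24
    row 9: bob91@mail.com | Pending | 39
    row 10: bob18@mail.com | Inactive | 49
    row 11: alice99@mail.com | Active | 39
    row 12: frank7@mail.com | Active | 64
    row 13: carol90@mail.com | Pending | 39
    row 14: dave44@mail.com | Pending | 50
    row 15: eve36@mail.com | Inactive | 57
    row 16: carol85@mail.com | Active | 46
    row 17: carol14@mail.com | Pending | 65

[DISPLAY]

━━━━━━━━━━━━━━━━┓                     
  ┏━━━━━━━━━━━━━━━━━━━━━━━━━━━━━━━━━┓ 
──┃ CircuitBoard                    ┃ 
 m┠─────────────────────────────────┨ 
ma┃   0 1 2 3 4 5 6 7 8 9           ┃ 
ng┃0  [.]  S                        ┃ 
 g┃                                 ┃ 
  ┃1                                ┃ 
nt┃                                 ┃ 
  ┃2           R   · ─ ·           ·┃ 
m ┃            │                   │┃ 
  ┃3       S ─ ·           · ─ ·   ·┃ 
━━━━━━━━━━━━━━━━━━━━━━┓             ┃ 
                      ┃             ┃ 
──────────────────────┨             ┃ 
      │Status  │Age   ┃· ─ ·        ┃ 
──────┼────────┼───   ┃━━━━━━━━━━━━━┛ 
.com  │Pending │30    ┃               
il.com│Inactive│34    ┃               


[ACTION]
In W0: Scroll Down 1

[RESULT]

━━━━━━━━━━━━━━━━┓                     
  ┏━━━━━━━━━━━━━━━━━━━━━━━━━━━━━━━━━┓ 
──┃ CircuitBoard                    ┃ 
ma┠─────────────────────────────────┨ 
ng┃   0 1 2 3 4 5 6 7 8 9           ┃ 
 g┃0  [.]  S                        ┃ 
  ┃                                 ┃ 
nt┃1                                ┃ 
  ┃                                 ┃ 
m ┃2           R   · ─ ·           ·┃ 
  ┃            │                   │┃ 
ng┃3       S ─ ·           · ─ ·   ·┃ 
━━━━━━━━━━━━━━━━━━━━━━┓             ┃ 
                      ┃             ┃ 
──────────────────────┨             ┃ 
      │Status  │Age   ┃· ─ ·        ┃ 
──────┼────────┼───   ┃━━━━━━━━━━━━━┛ 
.com  │Pending │30    ┃               
il.com│Inactive│34    ┃               


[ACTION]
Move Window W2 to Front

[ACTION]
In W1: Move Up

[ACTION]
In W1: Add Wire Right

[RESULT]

━━━━━━━━━━━━━━━━┓                     
  ┏━━━━━━━━━━━━━━━━━━━━━━━━━━━━━━━━━┓ 
──┃ CircuitBoard                    ┃ 
ma┠─────────────────────────────────┨ 
ng┃   0 1 2 3 4 5 6 7 8 9           ┃ 
 g┃0  [.]─ S                        ┃ 
  ┃                                 ┃ 
nt┃1                                ┃ 
  ┃                                 ┃ 
m ┃2           R   · ─ ·           ·┃ 
  ┃            │                   │┃ 
ng┃3       S ─ ·           · ─ ·   ·┃ 
━━━━━━━━━━━━━━━━━━━━━━┓             ┃ 
                      ┃             ┃ 
──────────────────────┨             ┃ 
      │Status  │Age   ┃· ─ ·        ┃ 
──────┼────────┼───   ┃━━━━━━━━━━━━━┛ 
.com  │Pending │30    ┃               
il.com│Inactive│34    ┃               


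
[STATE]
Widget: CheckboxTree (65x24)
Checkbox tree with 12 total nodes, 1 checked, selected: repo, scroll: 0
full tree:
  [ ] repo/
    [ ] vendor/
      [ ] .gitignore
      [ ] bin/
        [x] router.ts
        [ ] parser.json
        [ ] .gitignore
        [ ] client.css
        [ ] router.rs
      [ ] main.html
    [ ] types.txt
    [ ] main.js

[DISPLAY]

>[-] repo/                                                       
   [-] vendor/                                                   
     [ ] .gitignore                                              
     [-] bin/                                                    
       [x] router.ts                                             
       [ ] parser.json                                           
       [ ] .gitignore                                            
       [ ] client.css                                            
       [ ] router.rs                                             
     [ ] main.html                                               
   [ ] types.txt                                                 
   [ ] main.js                                                   
                                                                 
                                                                 
                                                                 
                                                                 
                                                                 
                                                                 
                                                                 
                                                                 
                                                                 
                                                                 
                                                                 
                                                                 


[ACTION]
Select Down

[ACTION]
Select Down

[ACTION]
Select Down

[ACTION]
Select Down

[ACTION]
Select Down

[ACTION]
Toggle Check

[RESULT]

 [-] repo/                                                       
   [-] vendor/                                                   
     [ ] .gitignore                                              
     [-] bin/                                                    
       [x] router.ts                                             
>      [x] parser.json                                           
       [ ] .gitignore                                            
       [ ] client.css                                            
       [ ] router.rs                                             
     [ ] main.html                                               
   [ ] types.txt                                                 
   [ ] main.js                                                   
                                                                 
                                                                 
                                                                 
                                                                 
                                                                 
                                                                 
                                                                 
                                                                 
                                                                 
                                                                 
                                                                 
                                                                 


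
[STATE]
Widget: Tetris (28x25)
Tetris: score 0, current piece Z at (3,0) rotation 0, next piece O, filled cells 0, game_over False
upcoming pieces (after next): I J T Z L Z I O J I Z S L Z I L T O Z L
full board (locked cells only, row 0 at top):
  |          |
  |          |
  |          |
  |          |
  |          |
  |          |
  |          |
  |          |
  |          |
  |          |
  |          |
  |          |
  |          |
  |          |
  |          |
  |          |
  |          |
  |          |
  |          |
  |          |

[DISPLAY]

   ▓▓     │Next:            
    ▓▓    │▓▓               
          │▓▓               
          │                 
          │                 
          │                 
          │Score:           
          │0                
          │                 
          │                 
          │                 
          │                 
          │                 
          │                 
          │                 
          │                 
          │                 
          │                 
          │                 
          │                 
          │                 
          │                 
          │                 
          │                 
          │                 


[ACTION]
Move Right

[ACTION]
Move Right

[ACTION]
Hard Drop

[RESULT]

    ▓▓    │Next:            
    ▓▓    │████             
          │                 
          │                 
          │                 
          │                 
          │Score:           
          │0                
          │                 
          │                 
          │                 
          │                 
          │                 
          │                 
          │                 
          │                 
          │                 
          │                 
     ▓▓   │                 
      ▓▓  │                 
          │                 
          │                 
          │                 
          │                 
          │                 


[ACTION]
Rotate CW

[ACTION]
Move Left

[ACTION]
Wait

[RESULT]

          │Next:            
   ▓▓     │████             
   ▓▓     │                 
          │                 
          │                 
          │                 
          │Score:           
          │0                
          │                 
          │                 
          │                 
          │                 
          │                 
          │                 
          │                 
          │                 
          │                 
          │                 
     ▓▓   │                 
      ▓▓  │                 
          │                 
          │                 
          │                 
          │                 
          │                 


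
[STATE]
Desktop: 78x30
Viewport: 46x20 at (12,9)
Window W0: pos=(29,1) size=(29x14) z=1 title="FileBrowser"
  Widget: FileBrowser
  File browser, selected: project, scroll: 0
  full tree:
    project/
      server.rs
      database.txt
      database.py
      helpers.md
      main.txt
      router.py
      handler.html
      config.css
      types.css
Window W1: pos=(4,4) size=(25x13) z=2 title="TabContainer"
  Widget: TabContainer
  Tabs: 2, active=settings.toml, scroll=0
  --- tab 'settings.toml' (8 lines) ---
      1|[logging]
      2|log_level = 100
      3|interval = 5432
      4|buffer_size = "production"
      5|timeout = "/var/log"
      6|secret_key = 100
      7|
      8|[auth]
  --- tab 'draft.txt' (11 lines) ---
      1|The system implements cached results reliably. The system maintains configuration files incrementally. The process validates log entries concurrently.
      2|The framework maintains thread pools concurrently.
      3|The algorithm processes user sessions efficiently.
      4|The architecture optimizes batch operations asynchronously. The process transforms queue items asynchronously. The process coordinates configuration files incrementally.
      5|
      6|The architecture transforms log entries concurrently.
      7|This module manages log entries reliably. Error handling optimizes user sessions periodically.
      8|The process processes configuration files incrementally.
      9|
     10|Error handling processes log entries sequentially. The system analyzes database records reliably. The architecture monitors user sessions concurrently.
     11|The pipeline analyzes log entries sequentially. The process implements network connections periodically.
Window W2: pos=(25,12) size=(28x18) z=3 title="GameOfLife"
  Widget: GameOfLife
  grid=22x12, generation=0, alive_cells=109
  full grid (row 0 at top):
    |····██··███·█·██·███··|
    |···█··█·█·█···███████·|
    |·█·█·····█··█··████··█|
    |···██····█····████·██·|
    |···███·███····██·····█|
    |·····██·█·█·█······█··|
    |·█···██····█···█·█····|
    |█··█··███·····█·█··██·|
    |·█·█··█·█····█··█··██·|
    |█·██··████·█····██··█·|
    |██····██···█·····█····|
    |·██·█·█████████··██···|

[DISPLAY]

g]              ┃┃    main.txt               ┃
el = 100        ┃┃    router.py              ┃
l = 5432        ┃┃    handler.html           ┃
size = "produ┏━━━━━━━━━━━━━━━━━━━━━━━━━━┓    ┃
 = "/var/log"┃ GameOfLife               ┃    ┃
key = 100    ┠──────────────────────────┨━━━━┛
             ┃Gen: 0                    ┃     
━━━━━━━━━━━━━┃····██··███·█·██·███··    ┃     
             ┃···█··█·█·█···███████·    ┃     
             ┃·█·█·····█··█··████··█    ┃     
             ┃···██····█····████·██·    ┃     
             ┃···███·███····██·····█    ┃     
             ┃·····██·█·█·█······█··    ┃     
             ┃·█···██····█···█·█····    ┃     
             ┃█··█··███·····█·█··██·    ┃     
             ┃·█·█··█·█····█··█··██·    ┃     
             ┃█·██··████·█····██··█·    ┃     
             ┃██····██···█·····█····    ┃     
             ┃·██·█·█████████··██···    ┃     
             ┃                          ┃     


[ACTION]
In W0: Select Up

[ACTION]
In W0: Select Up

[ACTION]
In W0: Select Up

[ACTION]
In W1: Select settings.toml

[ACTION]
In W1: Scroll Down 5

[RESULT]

key = 100       ┃┃    main.txt               ┃
                ┃┃    router.py              ┃
                ┃┃    handler.html           ┃
             ┏━━━━━━━━━━━━━━━━━━━━━━━━━━┓    ┃
             ┃ GameOfLife               ┃    ┃
             ┠──────────────────────────┨━━━━┛
             ┃Gen: 0                    ┃     
━━━━━━━━━━━━━┃····██··███·█·██·███··    ┃     
             ┃···█··█·█·█···███████·    ┃     
             ┃·█·█·····█··█··████··█    ┃     
             ┃···██····█····████·██·    ┃     
             ┃···███·███····██·····█    ┃     
             ┃·····██·█·█·█······█··    ┃     
             ┃·█···██····█···█·█····    ┃     
             ┃█··█··███·····█·█··██·    ┃     
             ┃·█·█··█·█····█··█··██·    ┃     
             ┃█·██··████·█····██··█·    ┃     
             ┃██····██···█·····█····    ┃     
             ┃·██·█·█████████··██···    ┃     
             ┃                          ┃     


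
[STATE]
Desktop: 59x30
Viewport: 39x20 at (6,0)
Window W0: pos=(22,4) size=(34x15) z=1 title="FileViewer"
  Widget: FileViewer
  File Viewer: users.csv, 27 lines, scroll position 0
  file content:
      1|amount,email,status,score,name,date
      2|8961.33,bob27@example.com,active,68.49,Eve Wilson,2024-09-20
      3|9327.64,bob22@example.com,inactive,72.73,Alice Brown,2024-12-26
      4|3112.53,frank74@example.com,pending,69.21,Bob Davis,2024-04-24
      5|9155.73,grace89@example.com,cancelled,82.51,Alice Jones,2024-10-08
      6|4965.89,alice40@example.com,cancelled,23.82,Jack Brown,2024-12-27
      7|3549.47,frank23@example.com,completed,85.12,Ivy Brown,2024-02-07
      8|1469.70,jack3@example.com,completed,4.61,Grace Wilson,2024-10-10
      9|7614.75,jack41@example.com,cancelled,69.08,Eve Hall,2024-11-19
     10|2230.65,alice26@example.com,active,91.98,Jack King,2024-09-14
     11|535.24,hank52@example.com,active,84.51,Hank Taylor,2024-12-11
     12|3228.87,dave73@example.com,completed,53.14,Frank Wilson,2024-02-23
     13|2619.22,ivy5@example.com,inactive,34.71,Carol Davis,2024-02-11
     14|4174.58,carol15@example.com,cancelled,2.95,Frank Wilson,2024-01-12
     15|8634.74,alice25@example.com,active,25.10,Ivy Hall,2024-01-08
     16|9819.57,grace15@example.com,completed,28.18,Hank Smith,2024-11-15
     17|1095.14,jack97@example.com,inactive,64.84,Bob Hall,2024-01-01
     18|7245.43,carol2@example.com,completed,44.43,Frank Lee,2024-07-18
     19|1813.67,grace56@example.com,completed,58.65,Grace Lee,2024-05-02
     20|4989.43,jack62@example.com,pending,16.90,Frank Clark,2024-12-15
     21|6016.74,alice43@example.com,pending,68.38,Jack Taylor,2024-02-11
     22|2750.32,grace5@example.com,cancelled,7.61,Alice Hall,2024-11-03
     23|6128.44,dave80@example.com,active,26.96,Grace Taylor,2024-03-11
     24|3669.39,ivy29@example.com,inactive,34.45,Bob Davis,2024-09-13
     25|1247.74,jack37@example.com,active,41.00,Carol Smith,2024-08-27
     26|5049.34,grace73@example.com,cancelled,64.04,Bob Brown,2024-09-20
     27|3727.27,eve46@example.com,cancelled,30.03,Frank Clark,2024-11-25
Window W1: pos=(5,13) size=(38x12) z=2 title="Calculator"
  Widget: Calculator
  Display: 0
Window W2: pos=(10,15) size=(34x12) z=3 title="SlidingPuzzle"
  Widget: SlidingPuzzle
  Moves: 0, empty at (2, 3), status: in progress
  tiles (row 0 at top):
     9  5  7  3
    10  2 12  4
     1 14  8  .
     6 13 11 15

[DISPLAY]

                                       
                                       
                                       
                                       
                ┏━━━━━━━━━━━━━━━━━━━━━━
                ┃ FileViewer           
                ┠──────────────────────
                ┃amount,email,status,sc
                ┃8961.33,bob27@example.
                ┃9327.64,bob22@example.
                ┃3112.53,frank74@exampl
                ┃9155.73,grace89@exampl
                ┃4965.89,alice40@exampl
━━━━━━━━━━━━━━━━━━━━━━━━━━━━━━━━━━━━┓pl
 Calculator                         ┃e.
────┏━━━━━━━━━━━━━━━━━━━━━━━━━━━━━━━━┓e
    ┃ SlidingPuzzle                  ┃l
┌───┠────────────────────────────────┨.
│ 7 ┃┌────┬────┬────┬────┐           ┃━
├───┃│  9 │  5 │  7 │  3 │           ┃ 


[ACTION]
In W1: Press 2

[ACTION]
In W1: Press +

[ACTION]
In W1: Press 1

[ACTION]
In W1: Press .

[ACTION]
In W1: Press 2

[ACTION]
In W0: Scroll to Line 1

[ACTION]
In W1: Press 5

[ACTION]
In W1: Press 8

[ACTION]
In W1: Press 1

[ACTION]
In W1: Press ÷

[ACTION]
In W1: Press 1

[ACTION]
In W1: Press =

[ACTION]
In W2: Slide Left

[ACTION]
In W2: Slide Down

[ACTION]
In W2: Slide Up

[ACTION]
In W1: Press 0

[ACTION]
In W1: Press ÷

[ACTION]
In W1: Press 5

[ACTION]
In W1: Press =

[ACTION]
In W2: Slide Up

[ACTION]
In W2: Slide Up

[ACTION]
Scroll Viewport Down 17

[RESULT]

                ┃3112.53,frank74@exampl
                ┃9155.73,grace89@exampl
                ┃4965.89,alice40@exampl
━━━━━━━━━━━━━━━━━━━━━━━━━━━━━━━━━━━━┓pl
 Calculator                         ┃e.
────┏━━━━━━━━━━━━━━━━━━━━━━━━━━━━━━━━┓e
    ┃ SlidingPuzzle                  ┃l
┌───┠────────────────────────────────┨.
│ 7 ┃┌────┬────┬────┬────┐           ┃━
├───┃│  9 │  5 │  7 │  3 │           ┃ 
│ 4 ┃├────┼────┼────┼────┤           ┃ 
├───┃│ 10 │  2 │ 12 │  4 │           ┃ 
│ 1 ┃├────┼────┼────┼────┤           ┃ 
└───┃│  1 │ 14 │  8 │ 15 │           ┃ 
━━━━┃├────┼────┼────┼────┤           ┃ 
    ┃│  6 │ 13 │ 11 │    │           ┃ 
    ┗━━━━━━━━━━━━━━━━━━━━━━━━━━━━━━━━┛ 
                                       
                                       
                                       


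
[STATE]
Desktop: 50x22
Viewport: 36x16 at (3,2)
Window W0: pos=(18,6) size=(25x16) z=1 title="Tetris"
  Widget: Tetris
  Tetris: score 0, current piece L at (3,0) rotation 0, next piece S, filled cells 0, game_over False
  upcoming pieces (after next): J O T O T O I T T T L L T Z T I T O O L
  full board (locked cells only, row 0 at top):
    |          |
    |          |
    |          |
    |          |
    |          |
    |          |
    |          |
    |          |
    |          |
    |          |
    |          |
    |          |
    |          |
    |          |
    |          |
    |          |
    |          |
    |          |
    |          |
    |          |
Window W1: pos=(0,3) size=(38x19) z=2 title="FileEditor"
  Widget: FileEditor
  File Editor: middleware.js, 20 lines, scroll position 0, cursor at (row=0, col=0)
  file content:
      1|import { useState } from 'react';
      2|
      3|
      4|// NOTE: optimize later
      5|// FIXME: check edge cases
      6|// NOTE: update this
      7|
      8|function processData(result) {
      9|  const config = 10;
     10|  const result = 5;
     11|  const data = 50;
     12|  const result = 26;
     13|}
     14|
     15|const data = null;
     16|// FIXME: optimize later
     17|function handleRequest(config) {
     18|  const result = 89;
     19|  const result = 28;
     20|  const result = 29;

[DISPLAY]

                                    
━━━━━━━━━━━━━━━━━━━━━━━━━━━━━━━━━━┓ 
ileEditor                         ┃ 
──────────────────────────────────┨ 
port { useState } from 'react';  ▲┃━
                                 █┃ 
                                 ░┃─
 NOTE: optimize later            ░┃ 
 FIXME: check edge cases         ░┃ 
 NOTE: update this               ░┃ 
                                 ░┃ 
nction processData(result) {     ░┃ 
const config = 10;               ░┃ 
const result = 5;                ░┃ 
const data = 50;                 ░┃ 
const result = 26;               ░┃ 


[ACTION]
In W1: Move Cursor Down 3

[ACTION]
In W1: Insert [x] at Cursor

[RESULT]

                                    
━━━━━━━━━━━━━━━━━━━━━━━━━━━━━━━━━━┓ 
ileEditor                         ┃ 
──────────────────────────────────┨ 
port { useState } from 'react';  ▲┃━
                                 █┃ 
                                 ░┃─
/ NOTE: optimize later           ░┃ 
 FIXME: check edge cases         ░┃ 
 NOTE: update this               ░┃ 
                                 ░┃ 
nction processData(result) {     ░┃ 
const config = 10;               ░┃ 
const result = 5;                ░┃ 
const data = 50;                 ░┃ 
const result = 26;               ░┃ 


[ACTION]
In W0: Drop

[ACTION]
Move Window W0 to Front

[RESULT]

                                    
━━━━━━━━━━━━━━━━━━━━━━━━━━━━━━━━━━┓ 
ileEditor                         ┃ 
──────────────────────────────────┨ 
port { useState┏━━━━━━━━━━━━━━━━━━━━
               ┃ Tetris             
               ┠────────────────────
/ NOTE: optimiz┃          │Next:    
 FIXME: check e┃          │ ░░      
 NOTE: update t┃          │░░       
               ┃          │         
nction processD┃          │         
const config = ┃          │         
const result = ┃          │Score:   
const data = 50┃          │0        
const result = ┃          │         


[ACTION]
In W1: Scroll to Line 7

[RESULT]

                                    
━━━━━━━━━━━━━━━━━━━━━━━━━━━━━━━━━━┓ 
ileEditor                         ┃ 
──────────────────────────────────┨ 
 NOTE: update t┏━━━━━━━━━━━━━━━━━━━━
               ┃ Tetris             
nction processD┠────────────────────
const config = ┃          │Next:    
const result = ┃          │ ░░      
const data = 50┃          │░░       
const result = ┃          │         
               ┃          │         
               ┃          │         
nst data = null┃          │Score:   
 FIXME: optimiz┃          │0        
nction handleRe┃          │         


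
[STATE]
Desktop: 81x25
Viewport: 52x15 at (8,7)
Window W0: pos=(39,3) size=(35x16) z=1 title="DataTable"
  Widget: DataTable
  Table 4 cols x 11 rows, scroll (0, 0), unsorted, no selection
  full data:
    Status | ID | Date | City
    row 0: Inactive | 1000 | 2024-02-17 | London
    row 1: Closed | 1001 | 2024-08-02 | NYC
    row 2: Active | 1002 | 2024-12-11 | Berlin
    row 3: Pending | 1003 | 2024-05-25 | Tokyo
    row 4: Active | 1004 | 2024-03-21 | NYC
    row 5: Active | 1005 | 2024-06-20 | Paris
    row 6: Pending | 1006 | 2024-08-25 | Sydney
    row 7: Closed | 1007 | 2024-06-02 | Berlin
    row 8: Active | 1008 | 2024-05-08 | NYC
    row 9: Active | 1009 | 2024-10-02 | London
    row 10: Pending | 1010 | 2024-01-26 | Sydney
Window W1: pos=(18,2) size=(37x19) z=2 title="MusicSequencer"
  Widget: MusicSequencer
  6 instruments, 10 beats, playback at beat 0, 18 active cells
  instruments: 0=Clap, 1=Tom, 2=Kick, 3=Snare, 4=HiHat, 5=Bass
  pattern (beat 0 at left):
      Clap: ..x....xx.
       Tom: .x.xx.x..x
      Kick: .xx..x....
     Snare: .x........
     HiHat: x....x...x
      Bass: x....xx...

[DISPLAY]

          ┃   Tom·█·██·█··█                   ┃─────
          ┃  Kick·██··█····                   ┃024-0
          ┃ Snare·█········                   ┃024-0
          ┃ HiHat█····█···█                   ┃024-1
          ┃  Bass█····██···                   ┃024-0
          ┃                                   ┃024-0
          ┃                                   ┃024-0
          ┃                                   ┃024-0
          ┃                                   ┃024-0
          ┃                                   ┃024-0
          ┃                                   ┃024-1
          ┃                                   ┃━━━━━
          ┃                                   ┃     
          ┗━━━━━━━━━━━━━━━━━━━━━━━━━━━━━━━━━━━┛     
                                                    


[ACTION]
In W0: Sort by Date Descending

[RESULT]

          ┃   Tom·█·██·█··█                   ┃─────
          ┃  Kick·██··█····                   ┃024-1
          ┃ Snare·█········                   ┃024-1
          ┃ HiHat█····█···█                   ┃024-0
          ┃  Bass█····██···                   ┃024-0
          ┃                                   ┃024-0
          ┃                                   ┃024-0
          ┃                                   ┃024-0
          ┃                                   ┃024-0
          ┃                                   ┃024-0
          ┃                                   ┃024-0
          ┃                                   ┃━━━━━
          ┃                                   ┃     
          ┗━━━━━━━━━━━━━━━━━━━━━━━━━━━━━━━━━━━┛     
                                                    


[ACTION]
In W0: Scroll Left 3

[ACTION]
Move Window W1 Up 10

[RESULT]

          ┃ Snare·█········                   ┃─────
          ┃ HiHat█····█···█                   ┃024-1
          ┃  Bass█····██···                   ┃024-1
          ┃                                   ┃024-0
          ┃                                   ┃024-0
          ┃                                   ┃024-0
          ┃                                   ┃024-0
          ┃                                   ┃024-0
          ┃                                   ┃024-0
          ┃                                   ┃024-0
          ┃                                   ┃024-0
          ┗━━━━━━━━━━━━━━━━━━━━━━━━━━━━━━━━━━━┛━━━━━
                                                    
                                                    
                                                    


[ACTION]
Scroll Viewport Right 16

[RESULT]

e·█········                   ┃─────────┼──────  ┃  
t█····█···█                   ┃024-12-11│Berlin  ┃  
s█····██···                   ┃024-10-02│London  ┃  
                              ┃024-08-25│Sydney  ┃  
                              ┃024-08-02│NYC     ┃  
                              ┃024-06-20│Paris   ┃  
                              ┃024-06-02│Berlin  ┃  
                              ┃024-05-25│Tokyo   ┃  
                              ┃024-05-08│NYC     ┃  
                              ┃024-03-21│NYC     ┃  
                              ┃024-02-17│London  ┃  
━━━━━━━━━━━━━━━━━━━━━━━━━━━━━━┛━━━━━━━━━━━━━━━━━━┛  
                                                    
                                                    
                                                    
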